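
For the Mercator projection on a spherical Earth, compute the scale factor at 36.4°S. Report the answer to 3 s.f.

1.24

The Mercator projection is conformal; its linear scale factor is the same in every direction and equals sec φ = 1/cos φ.
k = 1/cos 36.4° = 1/0.8049 = 1.242.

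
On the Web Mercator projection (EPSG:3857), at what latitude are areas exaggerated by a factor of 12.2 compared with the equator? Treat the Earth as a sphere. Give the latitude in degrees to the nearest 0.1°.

73.4°

Mercator areal scale is sec²φ.
sec²φ = 12.2  ⇒  cos²φ = 0.08197  ⇒  cos φ = 0.2863.
φ = arccos(0.2863) ≈ 73.4°.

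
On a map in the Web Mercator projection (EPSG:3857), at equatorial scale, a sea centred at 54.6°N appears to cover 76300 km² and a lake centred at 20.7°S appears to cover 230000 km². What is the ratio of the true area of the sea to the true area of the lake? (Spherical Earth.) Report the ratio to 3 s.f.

Mercator's areal exaggeration is sec²φ; hence true area = (apparent area) · cos²φ.
True area of sea: 76300 × cos²(54.6°) = 76300 × 0.3356 = 25600 km².
True area of lake: 230000 × cos²(20.7°) = 230000 × 0.8751 = 201300 km².
Ratio = 25600 / 201300 ≈ 0.127.

0.127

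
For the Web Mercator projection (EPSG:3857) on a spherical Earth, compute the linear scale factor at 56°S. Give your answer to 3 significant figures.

1.79

Mercator is conformal, so the point scale is isotropic: h = k = sec φ = 1/cos φ.
k = 1/cos 56° = 1/0.5592 = 1.788.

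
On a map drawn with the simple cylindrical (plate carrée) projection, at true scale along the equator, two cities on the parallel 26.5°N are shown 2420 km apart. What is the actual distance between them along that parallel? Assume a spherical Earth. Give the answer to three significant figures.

2170 km

For the equirectangular projection with φ₀ = 0 (plate carrée), h = 1 along meridians and k = sec φ along parallels.
Along the parallel at 26.5°, map distances are exaggerated by k = sec 26.5° = 1.117.
True distance = 2420 / 1.117 = 2420 × cos 26.5° ≈ 2170 km.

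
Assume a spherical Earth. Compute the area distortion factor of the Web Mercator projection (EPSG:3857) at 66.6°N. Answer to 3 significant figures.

6.34

The Mercator projection is conformal; its linear scale factor is the same in every direction and equals sec φ = 1/cos φ.
Areal scale = k² = sec²φ = 1/cos²(66.6°) = 1/0.3971² = 6.340.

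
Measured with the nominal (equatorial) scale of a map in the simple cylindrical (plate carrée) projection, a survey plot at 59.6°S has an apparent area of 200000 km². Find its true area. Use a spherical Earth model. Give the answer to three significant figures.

Plate carrée maps x = Rλ, y = Rφ. The meridian scale is h = 1 and the parallel scale is k = 1/cos φ = sec φ.
Areal scale = h·k = 1 × sec φ; at 59.6°, h = 1.000, k = 1.976, so h·k = 1.976.
True area = apparent / (areal scale) = 200000 / 1.976 ≈ 101000 km².

101000 km²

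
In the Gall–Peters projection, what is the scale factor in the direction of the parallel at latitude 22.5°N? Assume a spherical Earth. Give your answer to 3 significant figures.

The Gall–Peters projection is cylindrical equal-area with φ₀ = 45°. Cylindrical equal-area (φ₀ = 45°): h = cos φ / cos 45° along meridians, k = cos 45° / cos φ along parallels; h·k = 1.
k = cos 45° / cos 22.5° = 0.7071/0.9239 = 0.7654.

0.765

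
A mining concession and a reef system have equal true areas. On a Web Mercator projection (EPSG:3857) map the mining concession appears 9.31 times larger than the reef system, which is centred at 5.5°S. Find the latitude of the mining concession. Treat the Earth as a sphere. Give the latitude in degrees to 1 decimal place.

Mercator areal scale is sec²φ, so apparent-area ratio = sec²φ₁ / sec²φ₂ = cos²φ₂ / cos²φ₁.
cos²φ₂ / cos²φ₁ = 9.31  ⇒  cos φ₁ = cos 5.5° / √9.31 = 0.9954/3.051 = 0.3262.
φ₁ = arccos(0.3262) ≈ 71.0°.

71.0°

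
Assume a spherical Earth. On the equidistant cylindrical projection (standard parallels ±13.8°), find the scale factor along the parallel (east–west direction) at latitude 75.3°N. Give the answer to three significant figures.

In the equirectangular projection with standard parallel φ₀ = 13.8° (x = Rλ cos φ₀, y = Rφ), meridians are true-scale (h = 1) and the parallel scale is k = cos φ₀ / cos φ.
k = cos 13.8° / cos 75.3° = 0.9711/0.2538 = 3.827.

3.83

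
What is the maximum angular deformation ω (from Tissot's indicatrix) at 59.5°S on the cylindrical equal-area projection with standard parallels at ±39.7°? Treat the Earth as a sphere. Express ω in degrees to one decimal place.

A cylindrical equal-area projection with standard parallel φ₀ has meridian scale h = cos φ / cos φ₀ and parallel scale k = cos φ₀ / cos φ (so areas are preserved, h·k = 1).
At 59.5°: h = 0.6597, k = 1.516; principal scales a = 1.516, b = 0.6597.
sin(ω/2) = (a − b)/(a + b) = 0.8563/2.176 = 0.3936, so ω = 2 arcsin(0.3936) ≈ 46.4°.

46.4°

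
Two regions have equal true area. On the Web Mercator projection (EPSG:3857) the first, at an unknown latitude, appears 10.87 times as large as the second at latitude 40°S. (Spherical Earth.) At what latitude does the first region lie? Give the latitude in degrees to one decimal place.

76.6°

For equal true areas on Mercator, apparent areas scale as sec²φ, so the ratio is cos²φ₂ / cos²φ₁.
cos²φ₂ / cos²φ₁ = 10.87  ⇒  cos φ₁ = cos 40° / √10.87 = 0.7660/3.297 = 0.2323.
φ₁ = arccos(0.2323) ≈ 76.6°.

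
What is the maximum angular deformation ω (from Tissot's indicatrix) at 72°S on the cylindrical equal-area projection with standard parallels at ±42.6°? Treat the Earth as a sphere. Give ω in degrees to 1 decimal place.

Cylindrical equal-area (φ₀ = 42.6°): h = cos φ / cos 42.6° along meridians, k = cos 42.6° / cos φ along parallels; h·k = 1.
At 72°: h = 0.4198, k = 2.382; principal scales a = 2.382, b = 0.4198.
sin(ω/2) = (a − b)/(a + b) = 1.962/2.802 = 0.7003, so ω = 2 arcsin(0.7003) ≈ 88.9°.

88.9°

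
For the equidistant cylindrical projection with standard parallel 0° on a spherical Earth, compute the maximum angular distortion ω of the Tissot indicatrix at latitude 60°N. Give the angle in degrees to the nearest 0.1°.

In the plate carrée (x = Rλ, y = Rφ), meridians are true-scale (h = 1) and parallels are stretched by k = sec φ.
At 60°: h = 1.000, k = 2.000; principal scales a = 2.000, b = 1.000.
sin(ω/2) = (a − b)/(a + b) = 1.0000/3.000 = 0.3333, so ω = 2 arcsin(0.3333) ≈ 38.9°.

38.9°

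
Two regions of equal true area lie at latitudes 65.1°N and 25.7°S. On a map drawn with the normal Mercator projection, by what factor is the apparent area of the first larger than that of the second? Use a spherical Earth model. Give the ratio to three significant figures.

4.58

On Mercator, area is exaggerated by sec²φ = 1/cos²φ.
At 65.1°: sec²(65.1°) = 1/0.4210² = 5.641.
At 25.7°: sec²(25.7°) = 1/0.9011² = 1.232.
Ratio = 5.641/1.232 = cos²(25.7°)/cos²(65.1°) ≈ 4.58.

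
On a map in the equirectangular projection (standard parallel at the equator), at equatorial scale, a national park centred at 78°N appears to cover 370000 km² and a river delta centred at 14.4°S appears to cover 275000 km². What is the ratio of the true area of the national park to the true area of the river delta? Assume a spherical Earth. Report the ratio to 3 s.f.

0.289

Plate carrée has h = 1 and k = sec φ, giving areal scale sec φ; true area = (apparent area) · cos φ.
True area of national park: 370000 × cos(78°) = 370000 × 0.2079 = 76930 km².
True area of river delta: 275000 × cos(14.4°) = 275000 × 0.9686 = 266400 km².
Ratio = 76930 / 266400 ≈ 0.289.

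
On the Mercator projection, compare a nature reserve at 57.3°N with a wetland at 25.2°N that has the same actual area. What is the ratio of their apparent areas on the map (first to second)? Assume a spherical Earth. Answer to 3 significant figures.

Mercator is conformal with k = sec φ, so areal scale = k² = sec²φ.
At 57.3°: sec²(57.3°) = 1/0.5402² = 3.426.
At 25.2°: sec²(25.2°) = 1/0.9048² = 1.221.
Ratio = 3.426/1.221 = cos²(25.2°)/cos²(57.3°) ≈ 2.81.

2.81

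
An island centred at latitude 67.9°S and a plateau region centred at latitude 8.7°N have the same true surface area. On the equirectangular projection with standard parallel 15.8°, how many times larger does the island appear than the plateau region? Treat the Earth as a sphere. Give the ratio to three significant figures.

In the equirectangular projection with standard parallel φ₀ = 15.8° (x = Rλ cos φ₀, y = Rφ), meridians are true-scale (h = 1) and the parallel scale is k = cos φ₀ / cos φ.
Areal scale at 67.9°: h·k = 1.000 × 2.558 = 2.558.
Areal scale at 8.7°: h·k = 1.000 × 0.9734 = 0.9734.
Ratio = 2.558/0.9734 ≈ 2.63.

2.63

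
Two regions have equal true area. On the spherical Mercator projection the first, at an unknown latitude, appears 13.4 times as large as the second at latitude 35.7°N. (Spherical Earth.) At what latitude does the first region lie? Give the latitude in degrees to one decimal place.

Mercator areal scale is sec²φ, so apparent-area ratio = sec²φ₁ / sec²φ₂ = cos²φ₂ / cos²φ₁.
cos²φ₂ / cos²φ₁ = 13.4  ⇒  cos φ₁ = cos 35.7° / √13.4 = 0.8121/3.661 = 0.2218.
φ₁ = arccos(0.2218) ≈ 77.2°.

77.2°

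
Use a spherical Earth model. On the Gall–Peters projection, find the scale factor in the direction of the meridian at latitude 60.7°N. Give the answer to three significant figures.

The Gall–Peters projection is cylindrical equal-area with φ₀ = 45°. For cylindrical equal-area with standard parallel φ₀, h = cos φ / cos φ₀ and k = cos φ₀ / cos φ, so h·k = 1.
h = cos 60.7° / cos 45° = 0.4894/0.7071 = 0.6921.

0.692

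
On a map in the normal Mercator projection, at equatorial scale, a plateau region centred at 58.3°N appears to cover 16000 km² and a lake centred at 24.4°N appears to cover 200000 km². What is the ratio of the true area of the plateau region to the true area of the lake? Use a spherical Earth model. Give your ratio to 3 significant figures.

On Mercator the areal scale is sec²φ, so true area = apparent × cos²φ.
True area of plateau region: 16000 × cos²(58.3°) = 16000 × 0.2761 = 4418 km².
True area of lake: 200000 × cos²(24.4°) = 200000 × 0.8293 = 165900 km².
Ratio = 4418 / 165900 ≈ 0.0266.

0.0266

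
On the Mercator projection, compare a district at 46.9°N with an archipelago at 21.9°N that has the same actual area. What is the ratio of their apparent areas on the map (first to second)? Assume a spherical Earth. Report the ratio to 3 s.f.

1.84

On Mercator, area is exaggerated by sec²φ = 1/cos²φ.
At 46.9°: sec²(46.9°) = 1/0.6833² = 2.142.
At 21.9°: sec²(21.9°) = 1/0.9278² = 1.162.
Ratio = 2.142/1.162 = cos²(21.9°)/cos²(46.9°) ≈ 1.84.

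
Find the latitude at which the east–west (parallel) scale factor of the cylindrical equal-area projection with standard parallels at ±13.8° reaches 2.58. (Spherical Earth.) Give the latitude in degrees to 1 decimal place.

67.9°

A cylindrical equal-area projection with standard parallel φ₀ has meridian scale h = cos φ / cos φ₀ and parallel scale k = cos φ₀ / cos φ (so areas are preserved, h·k = 1).
k = cos φ₀ / cos φ = 2.58  ⇒  cos φ = cos 13.8° / 2.58 = 0.3764.
φ = arccos(0.3764) ≈ 67.9°.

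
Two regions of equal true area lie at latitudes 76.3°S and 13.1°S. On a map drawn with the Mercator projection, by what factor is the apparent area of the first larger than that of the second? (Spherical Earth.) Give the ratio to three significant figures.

Mercator areal scale is sec²φ.
At 76.3°: sec²(76.3°) = 1/0.2368² = 17.83.
At 13.1°: sec²(13.1°) = 1/0.9740² = 1.054.
Ratio = 17.83/1.054 = cos²(13.1°)/cos²(76.3°) ≈ 16.9.

16.9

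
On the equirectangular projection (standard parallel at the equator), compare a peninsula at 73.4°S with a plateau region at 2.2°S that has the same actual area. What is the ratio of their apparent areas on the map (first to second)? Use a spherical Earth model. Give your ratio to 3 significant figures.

3.50

Plate carrée maps x = Rλ, y = Rφ. The meridian scale is h = 1 and the parallel scale is k = 1/cos φ = sec φ.
Areal scale at 73.4°: h·k = 1.000 × 3.500 = 3.500.
Areal scale at 2.2°: h·k = 1.000 × 1.001 = 1.001.
Ratio = 3.500/1.001 ≈ 3.50.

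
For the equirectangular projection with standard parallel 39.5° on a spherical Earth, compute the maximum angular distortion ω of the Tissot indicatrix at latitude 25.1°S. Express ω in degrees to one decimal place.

With standard parallel φ₀ = 39.5°, the equirectangular projection gives x = Rλ cos φ₀, y = Rφ, so h = 1 and k = cos 39.5° / cos φ.
At 25.1°: h = 1.000, k = 0.8521; principal scales a = 1.000, b = 0.8521.
sin(ω/2) = (a − b)/(a + b) = 0.1479/1.852 = 0.07986, so ω = 2 arcsin(0.07986) ≈ 9.2°.

9.2°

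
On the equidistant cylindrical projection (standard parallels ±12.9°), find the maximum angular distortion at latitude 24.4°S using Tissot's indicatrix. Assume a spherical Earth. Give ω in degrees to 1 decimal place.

In the equirectangular projection with standard parallel φ₀ = 12.9° (x = Rλ cos φ₀, y = Rφ), meridians are true-scale (h = 1) and the parallel scale is k = cos φ₀ / cos φ.
At 24.4°: h = 1.000, k = 1.070; principal scales a = 1.070, b = 1.000.
sin(ω/2) = (a − b)/(a + b) = 0.07036/2.070 = 0.03399, so ω = 2 arcsin(0.03399) ≈ 3.9°.

3.9°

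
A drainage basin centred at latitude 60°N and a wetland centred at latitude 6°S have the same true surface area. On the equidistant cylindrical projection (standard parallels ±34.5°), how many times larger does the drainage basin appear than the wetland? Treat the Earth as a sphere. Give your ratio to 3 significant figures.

The equidistant cylindrical projection with φ₀ = 34.5° has h = 1 (meridians true) and k = cos φ₀ / cos φ along parallels.
Areal scale at 60°: h·k = 1.000 × 1.648 = 1.648.
Areal scale at 6°: h·k = 1.000 × 0.8287 = 0.8287.
Ratio = 1.648/0.8287 ≈ 1.99.

1.99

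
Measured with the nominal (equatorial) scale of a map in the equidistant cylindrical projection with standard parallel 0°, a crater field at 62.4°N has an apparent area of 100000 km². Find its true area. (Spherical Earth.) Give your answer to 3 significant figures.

In the plate carrée (x = Rλ, y = Rφ), meridians are true-scale (h = 1) and parallels are stretched by k = sec φ.
Areal scale = h·k = 1 × sec φ; at 62.4°, h = 1.000, k = 2.158, so h·k = 2.158.
True area = apparent / (areal scale) = 100000 / 2.158 ≈ 46300 km².

46300 km²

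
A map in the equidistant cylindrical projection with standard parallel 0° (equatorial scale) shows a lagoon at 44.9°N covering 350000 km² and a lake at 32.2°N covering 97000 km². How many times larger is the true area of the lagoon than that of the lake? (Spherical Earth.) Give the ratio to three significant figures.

Plate carrée has h = 1 and k = sec φ, giving areal scale sec φ; true area = (apparent area) · cos φ.
True area of lagoon: 350000 × cos(44.9°) = 350000 × 0.7083 = 247900 km².
True area of lake: 97000 × cos(32.2°) = 97000 × 0.8462 = 82080 km².
Ratio = 247900 / 82080 ≈ 3.02.

3.02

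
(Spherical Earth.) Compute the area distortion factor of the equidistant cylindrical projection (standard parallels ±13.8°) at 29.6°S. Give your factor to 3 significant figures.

With standard parallel φ₀ = 13.8°, the equirectangular projection gives x = Rλ cos φ₀, y = Rφ, so h = 1 and k = cos 13.8° / cos φ.
Areal scale = h·k = 1 × cos φ₀ / cos φ; at 29.6°, h = 1.000, k = 1.117, so h·k = 1.117.

1.12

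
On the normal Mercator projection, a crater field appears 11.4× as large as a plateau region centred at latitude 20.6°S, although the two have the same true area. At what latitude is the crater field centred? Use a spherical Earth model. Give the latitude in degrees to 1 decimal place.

For equal true areas on Mercator, apparent areas scale as sec²φ, so the ratio is cos²φ₂ / cos²φ₁.
cos²φ₂ / cos²φ₁ = 11.4  ⇒  cos φ₁ = cos 20.6° / √11.4 = 0.9361/3.376 = 0.2772.
φ₁ = arccos(0.2772) ≈ 73.9°.

73.9°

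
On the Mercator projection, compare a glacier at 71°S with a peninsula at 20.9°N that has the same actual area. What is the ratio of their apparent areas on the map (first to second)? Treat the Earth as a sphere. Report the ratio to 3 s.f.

On Mercator, area is exaggerated by sec²φ = 1/cos²φ.
At 71°: sec²(71°) = 1/0.3256² = 9.434.
At 20.9°: sec²(20.9°) = 1/0.9342² = 1.146.
Ratio = 9.434/1.146 = cos²(20.9°)/cos²(71°) ≈ 8.23.

8.23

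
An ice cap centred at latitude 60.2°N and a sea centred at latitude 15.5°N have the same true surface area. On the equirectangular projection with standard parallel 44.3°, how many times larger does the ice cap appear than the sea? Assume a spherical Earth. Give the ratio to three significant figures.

In the equirectangular projection with standard parallel φ₀ = 44.3° (x = Rλ cos φ₀, y = Rφ), meridians are true-scale (h = 1) and the parallel scale is k = cos φ₀ / cos φ.
Areal scale at 60.2°: h·k = 1.000 × 1.440 = 1.440.
Areal scale at 15.5°: h·k = 1.000 × 0.7427 = 0.7427.
Ratio = 1.440/0.7427 ≈ 1.94.

1.94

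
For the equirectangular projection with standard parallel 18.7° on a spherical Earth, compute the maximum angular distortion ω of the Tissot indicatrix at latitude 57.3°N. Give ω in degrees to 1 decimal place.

31.8°

With standard parallel φ₀ = 18.7°, the equirectangular projection gives x = Rλ cos φ₀, y = Rφ, so h = 1 and k = cos 18.7° / cos φ.
At 57.3°: h = 1.000, k = 1.753; principal scales a = 1.753, b = 1.000.
sin(ω/2) = (a − b)/(a + b) = 0.7533/2.753 = 0.2736, so ω = 2 arcsin(0.2736) ≈ 31.8°.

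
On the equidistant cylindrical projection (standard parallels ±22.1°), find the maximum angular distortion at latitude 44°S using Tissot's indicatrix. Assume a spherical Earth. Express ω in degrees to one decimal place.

In the equirectangular projection with standard parallel φ₀ = 22.1° (x = Rλ cos φ₀, y = Rφ), meridians are true-scale (h = 1) and the parallel scale is k = cos φ₀ / cos φ.
At 44°: h = 1.000, k = 1.288; principal scales a = 1.288, b = 1.000.
sin(ω/2) = (a − b)/(a + b) = 0.2880/2.288 = 0.1259, so ω = 2 arcsin(0.1259) ≈ 14.5°.

14.5°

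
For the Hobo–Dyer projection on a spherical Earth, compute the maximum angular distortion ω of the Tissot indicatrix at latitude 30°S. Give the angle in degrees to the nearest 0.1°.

10.0°

Hobo–Dyer is a cylindrical equal-area projection with standard parallels at ±37.5°. Cylindrical equal-area (φ₀ = 37.5°): h = cos φ / cos 37.5° along meridians, k = cos 37.5° / cos φ along parallels; h·k = 1.
At 30°: h = 1.092, k = 0.9161; principal scales a = 1.092, b = 0.9161.
sin(ω/2) = (a − b)/(a + b) = 0.1755/2.008 = 0.08742, so ω = 2 arcsin(0.08742) ≈ 10.0°.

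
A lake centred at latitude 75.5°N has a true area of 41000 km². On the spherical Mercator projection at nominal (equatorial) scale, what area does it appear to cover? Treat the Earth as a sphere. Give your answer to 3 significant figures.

654000 km²

The Mercator projection is conformal; its linear scale factor is the same in every direction and equals sec φ = 1/cos φ.
Areal scale = k² = sec²φ = 1/cos²(75.5°) = 1/0.2504² = 15.95.
Apparent area = 41000 × 15.95 ≈ 654000 km².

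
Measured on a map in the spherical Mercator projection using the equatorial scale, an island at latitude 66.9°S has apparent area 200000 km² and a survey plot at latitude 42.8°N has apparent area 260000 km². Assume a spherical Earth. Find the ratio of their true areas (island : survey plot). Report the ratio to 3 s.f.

On Mercator the areal scale is sec²φ, so true area = apparent × cos²φ.
True area of island: 200000 × cos²(66.9°) = 200000 × 0.1539 = 30790 km².
True area of survey plot: 260000 × cos²(42.8°) = 260000 × 0.5384 = 140000 km².
Ratio = 30790 / 140000 ≈ 0.220.

0.220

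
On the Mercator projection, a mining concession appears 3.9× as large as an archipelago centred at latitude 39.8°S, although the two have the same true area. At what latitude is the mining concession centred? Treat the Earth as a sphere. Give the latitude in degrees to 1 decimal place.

Mercator areal scale is sec²φ, so apparent-area ratio = sec²φ₁ / sec²φ₂ = cos²φ₂ / cos²φ₁.
cos²φ₂ / cos²φ₁ = 3.9  ⇒  cos φ₁ = cos 39.8° / √3.9 = 0.7683/1.975 = 0.3890.
φ₁ = arccos(0.3890) ≈ 67.1°.

67.1°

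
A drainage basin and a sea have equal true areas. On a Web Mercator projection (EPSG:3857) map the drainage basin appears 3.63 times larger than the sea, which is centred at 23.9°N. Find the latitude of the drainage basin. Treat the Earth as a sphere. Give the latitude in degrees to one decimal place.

For equal true areas on Mercator, apparent areas scale as sec²φ, so the ratio is cos²φ₂ / cos²φ₁.
cos²φ₂ / cos²φ₁ = 3.63  ⇒  cos φ₁ = cos 23.9° / √3.63 = 0.9143/1.905 = 0.4799.
φ₁ = arccos(0.4799) ≈ 61.3°.

61.3°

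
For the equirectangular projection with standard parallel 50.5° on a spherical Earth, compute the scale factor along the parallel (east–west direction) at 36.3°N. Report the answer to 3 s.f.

The equidistant cylindrical projection with φ₀ = 50.5° has h = 1 (meridians true) and k = cos φ₀ / cos φ along parallels.
k = cos 50.5° / cos 36.3° = 0.6361/0.8059 = 0.7892.

0.789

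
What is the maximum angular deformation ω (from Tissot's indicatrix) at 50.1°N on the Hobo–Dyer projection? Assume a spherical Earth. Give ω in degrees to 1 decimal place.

The Hobo–Dyer projection is cylindrical equal-area with φ₀ = 37.5°. For cylindrical equal-area with standard parallel φ₀, h = cos φ / cos φ₀ and k = cos φ₀ / cos φ, so h·k = 1.
At 50.1°: h = 0.8085, k = 1.237; principal scales a = 1.237, b = 0.8085.
sin(ω/2) = (a − b)/(a + b) = 0.4283/2.045 = 0.2094, so ω = 2 arcsin(0.2094) ≈ 24.2°.

24.2°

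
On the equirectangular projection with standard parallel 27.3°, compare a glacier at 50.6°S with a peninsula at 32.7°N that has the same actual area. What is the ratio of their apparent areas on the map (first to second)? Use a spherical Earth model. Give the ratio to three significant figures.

1.33

The equidistant cylindrical projection with φ₀ = 27.3° has h = 1 (meridians true) and k = cos φ₀ / cos φ along parallels.
Areal scale at 50.6°: h·k = 1.000 × 1.400 = 1.400.
Areal scale at 32.7°: h·k = 1.000 × 1.056 = 1.056.
Ratio = 1.400/1.056 ≈ 1.33.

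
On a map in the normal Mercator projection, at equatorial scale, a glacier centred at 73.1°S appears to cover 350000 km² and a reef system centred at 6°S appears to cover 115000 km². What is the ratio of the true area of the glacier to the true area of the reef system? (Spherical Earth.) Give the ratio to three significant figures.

0.260

On Mercator the areal scale is sec²φ, so true area = apparent × cos²φ.
True area of glacier: 350000 × cos²(73.1°) = 350000 × 0.08451 = 29580 km².
True area of reef system: 115000 × cos²(6°) = 115000 × 0.9891 = 113700 km².
Ratio = 29580 / 113700 ≈ 0.260.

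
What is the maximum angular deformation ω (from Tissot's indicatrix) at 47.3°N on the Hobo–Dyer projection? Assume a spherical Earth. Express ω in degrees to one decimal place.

17.9°

The Hobo–Dyer projection is cylindrical equal-area with φ₀ = 37.5°. Cylindrical equal-area (φ₀ = 37.5°): h = cos φ / cos 37.5° along meridians, k = cos 37.5° / cos φ along parallels; h·k = 1.
At 47.3°: h = 0.8548, k = 1.170; principal scales a = 1.170, b = 0.8548.
sin(ω/2) = (a − b)/(a + b) = 0.3151/2.025 = 0.1556, so ω = 2 arcsin(0.1556) ≈ 17.9°.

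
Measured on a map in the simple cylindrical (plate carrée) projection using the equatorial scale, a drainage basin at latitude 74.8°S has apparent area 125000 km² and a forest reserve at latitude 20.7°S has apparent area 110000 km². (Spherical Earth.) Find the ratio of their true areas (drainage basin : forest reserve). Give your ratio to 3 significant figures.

On the plate carrée, areal scale = h·k = 1 × sec φ, so true area = apparent × cos φ.
True area of drainage basin: 125000 × cos(74.8°) = 125000 × 0.2622 = 32770 km².
True area of forest reserve: 110000 × cos(20.7°) = 110000 × 0.9354 = 102900 km².
Ratio = 32770 / 102900 ≈ 0.319.

0.319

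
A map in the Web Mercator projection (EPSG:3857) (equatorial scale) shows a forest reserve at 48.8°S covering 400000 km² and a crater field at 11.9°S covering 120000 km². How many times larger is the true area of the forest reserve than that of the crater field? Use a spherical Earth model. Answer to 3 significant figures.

1.51

On Mercator the areal scale is sec²φ, so true area = apparent × cos²φ.
True area of forest reserve: 400000 × cos²(48.8°) = 400000 × 0.4339 = 173500 km².
True area of crater field: 120000 × cos²(11.9°) = 120000 × 0.9575 = 114900 km².
Ratio = 173500 / 114900 ≈ 1.51.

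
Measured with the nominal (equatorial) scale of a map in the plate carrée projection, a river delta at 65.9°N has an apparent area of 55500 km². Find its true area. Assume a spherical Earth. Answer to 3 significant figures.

Plate carrée maps x = Rλ, y = Rφ. The meridian scale is h = 1 and the parallel scale is k = 1/cos φ = sec φ.
Areal scale = h·k = 1 × sec φ; at 65.9°, h = 1.000, k = 2.449, so h·k = 2.449.
True area = apparent / (areal scale) = 55500 / 2.449 ≈ 22700 km².

22700 km²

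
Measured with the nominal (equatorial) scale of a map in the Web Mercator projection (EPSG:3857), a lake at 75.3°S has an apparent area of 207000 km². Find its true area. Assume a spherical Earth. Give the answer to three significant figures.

The Mercator projection is conformal; its linear scale factor is the same in every direction and equals sec φ = 1/cos φ.
Areal scale = k² = sec²φ = 1/cos²(75.3°) = 1/0.2538² = 15.53.
True area = apparent / (areal scale) = 207000 / 15.53 ≈ 13300 km².

13300 km²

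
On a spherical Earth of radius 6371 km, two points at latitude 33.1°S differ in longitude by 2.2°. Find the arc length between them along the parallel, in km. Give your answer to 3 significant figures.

Arc length along a parallel = R cos φ · Δλ (with Δλ in radians).
= 6371 × cos 33.1° × (2.2° × π/180) = 6371 × 0.8377 × 0.03840 ≈ 205 km.

205 km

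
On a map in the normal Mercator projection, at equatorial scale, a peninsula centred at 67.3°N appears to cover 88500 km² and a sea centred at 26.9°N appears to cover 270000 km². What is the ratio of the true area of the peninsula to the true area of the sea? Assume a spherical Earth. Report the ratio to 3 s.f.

On Mercator the areal scale is sec²φ, so true area = apparent × cos²φ.
True area of peninsula: 88500 × cos²(67.3°) = 88500 × 0.1489 = 13180 km².
True area of sea: 270000 × cos²(26.9°) = 270000 × 0.7953 = 214700 km².
Ratio = 13180 / 214700 ≈ 0.0614.

0.0614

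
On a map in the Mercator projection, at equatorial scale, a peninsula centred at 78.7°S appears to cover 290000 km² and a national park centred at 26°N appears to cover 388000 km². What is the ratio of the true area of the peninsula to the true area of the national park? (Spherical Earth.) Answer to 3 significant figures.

0.0355

Mercator's areal exaggeration is sec²φ; hence true area = (apparent area) · cos²φ.
True area of peninsula: 290000 × cos²(78.7°) = 290000 × 0.03839 = 11130 km².
True area of national park: 388000 × cos²(26°) = 388000 × 0.8078 = 313400 km².
Ratio = 11130 / 313400 ≈ 0.0355.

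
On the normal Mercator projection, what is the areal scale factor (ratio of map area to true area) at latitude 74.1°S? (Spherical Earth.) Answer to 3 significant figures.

For Mercator, h = k = sec φ (a conformal cylindrical projection has a single point scale, 1/cos φ).
Areal scale = k² = sec²φ = 1/cos²(74.1°) = 1/0.2740² = 13.32.

13.3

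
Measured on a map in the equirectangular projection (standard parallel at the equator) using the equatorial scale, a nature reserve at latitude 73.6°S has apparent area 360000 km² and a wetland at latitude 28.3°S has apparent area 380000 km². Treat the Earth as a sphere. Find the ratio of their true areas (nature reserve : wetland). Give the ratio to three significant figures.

Plate carrée has h = 1 and k = sec φ, giving areal scale sec φ; true area = (apparent area) · cos φ.
True area of nature reserve: 360000 × cos(73.6°) = 360000 × 0.2823 = 101600 km².
True area of wetland: 380000 × cos(28.3°) = 380000 × 0.8805 = 334600 km².
Ratio = 101600 / 334600 ≈ 0.304.

0.304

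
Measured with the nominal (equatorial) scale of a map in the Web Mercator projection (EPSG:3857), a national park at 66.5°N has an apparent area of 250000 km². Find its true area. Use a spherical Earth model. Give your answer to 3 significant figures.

Mercator is conformal, so the point scale is isotropic: h = k = sec φ = 1/cos φ.
Areal scale = k² = sec²φ = 1/cos²(66.5°) = 1/0.3987² = 6.289.
True area = apparent / (areal scale) = 250000 / 6.289 ≈ 39800 km².

39800 km²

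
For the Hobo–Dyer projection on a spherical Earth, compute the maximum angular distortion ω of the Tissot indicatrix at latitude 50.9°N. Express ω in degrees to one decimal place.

Hobo–Dyer is a cylindrical equal-area projection with standard parallels at ±37.5°. For cylindrical equal-area with standard parallel φ₀, h = cos φ / cos φ₀ and k = cos φ₀ / cos φ, so h·k = 1.
At 50.9°: h = 0.7949, k = 1.258; principal scales a = 1.258, b = 0.7949.
sin(ω/2) = (a − b)/(a + b) = 0.4630/2.053 = 0.2255, so ω = 2 arcsin(0.2255) ≈ 26.1°.

26.1°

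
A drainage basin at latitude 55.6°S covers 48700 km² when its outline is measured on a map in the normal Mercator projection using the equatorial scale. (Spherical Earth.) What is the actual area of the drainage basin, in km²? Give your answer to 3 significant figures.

The Mercator projection is conformal; its linear scale factor is the same in every direction and equals sec φ = 1/cos φ.
Areal scale = k² = sec²φ = 1/cos²(55.6°) = 1/0.5650² = 3.133.
True area = apparent / (areal scale) = 48700 / 3.133 ≈ 15500 km².

15500 km²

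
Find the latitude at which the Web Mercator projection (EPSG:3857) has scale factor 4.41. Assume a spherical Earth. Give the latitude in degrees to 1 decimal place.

Mercator scale is k = sec φ = 1/cos φ.
1/cos φ = 4.41  ⇒  cos φ = 0.2268  ⇒  φ = arccos(0.2268) ≈ 76.9°.

76.9°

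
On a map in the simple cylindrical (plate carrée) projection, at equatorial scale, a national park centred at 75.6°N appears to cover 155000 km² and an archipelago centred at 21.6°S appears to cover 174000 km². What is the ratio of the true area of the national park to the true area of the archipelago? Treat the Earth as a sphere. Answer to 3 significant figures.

0.238

Plate carrée has h = 1 and k = sec φ, giving areal scale sec φ; true area = (apparent area) · cos φ.
True area of national park: 155000 × cos(75.6°) = 155000 × 0.2487 = 38550 km².
True area of archipelago: 174000 × cos(21.6°) = 174000 × 0.9298 = 161800 km².
Ratio = 38550 / 161800 ≈ 0.238.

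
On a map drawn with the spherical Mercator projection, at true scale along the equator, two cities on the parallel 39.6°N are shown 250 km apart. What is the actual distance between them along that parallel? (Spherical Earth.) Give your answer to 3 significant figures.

The Mercator projection is conformal; its linear scale factor is the same in every direction and equals sec φ = 1/cos φ.
Along the parallel at 39.6°, map distances are exaggerated by k = sec 39.6° = 1.298.
True distance = 250 / 1.298 = 250 × cos 39.6° ≈ 193 km.

193 km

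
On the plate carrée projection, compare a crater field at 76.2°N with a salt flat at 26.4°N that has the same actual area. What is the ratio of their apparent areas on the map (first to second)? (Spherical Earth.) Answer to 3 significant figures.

3.76

Plate carrée maps x = Rλ, y = Rφ. The meridian scale is h = 1 and the parallel scale is k = 1/cos φ = sec φ.
Areal scale at 76.2°: h·k = 1.000 × 4.192 = 4.192.
Areal scale at 26.4°: h·k = 1.000 × 1.116 = 1.116.
Ratio = 4.192/1.116 ≈ 3.76.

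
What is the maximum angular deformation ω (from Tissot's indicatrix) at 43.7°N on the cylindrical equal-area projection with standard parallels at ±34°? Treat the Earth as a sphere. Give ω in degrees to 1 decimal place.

A cylindrical equal-area projection with standard parallel φ₀ has meridian scale h = cos φ / cos φ₀ and parallel scale k = cos φ₀ / cos φ (so areas are preserved, h·k = 1).
At 43.7°: h = 0.8721, k = 1.147; principal scales a = 1.147, b = 0.8721.
sin(ω/2) = (a − b)/(a + b) = 0.2747/2.019 = 0.1361, so ω = 2 arcsin(0.1361) ≈ 15.6°.

15.6°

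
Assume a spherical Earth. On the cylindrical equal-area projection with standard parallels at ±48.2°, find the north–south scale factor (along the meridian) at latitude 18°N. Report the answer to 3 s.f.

1.43

A cylindrical equal-area projection with standard parallel φ₀ has meridian scale h = cos φ / cos φ₀ and parallel scale k = cos φ₀ / cos φ (so areas are preserved, h·k = 1).
h = cos 18° / cos 48.2° = 0.9511/0.6665 = 1.427.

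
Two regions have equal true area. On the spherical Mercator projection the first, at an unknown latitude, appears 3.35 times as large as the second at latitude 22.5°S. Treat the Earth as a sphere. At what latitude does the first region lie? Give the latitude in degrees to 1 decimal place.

For equal true areas on Mercator, apparent areas scale as sec²φ, so the ratio is cos²φ₂ / cos²φ₁.
cos²φ₂ / cos²φ₁ = 3.35  ⇒  cos φ₁ = cos 22.5° / √3.35 = 0.9239/1.830 = 0.5048.
φ₁ = arccos(0.5048) ≈ 59.7°.

59.7°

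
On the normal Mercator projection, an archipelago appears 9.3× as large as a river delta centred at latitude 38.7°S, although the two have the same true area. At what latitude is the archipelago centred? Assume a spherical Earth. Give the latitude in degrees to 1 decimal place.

75.2°

On Mercator, (apparent₁)/(apparent₂) = sec²φ₁ / sec²φ₂ when true areas are equal.
cos²φ₂ / cos²φ₁ = 9.3  ⇒  cos φ₁ = cos 38.7° / √9.3 = 0.7804/3.050 = 0.2559.
φ₁ = arccos(0.2559) ≈ 75.2°.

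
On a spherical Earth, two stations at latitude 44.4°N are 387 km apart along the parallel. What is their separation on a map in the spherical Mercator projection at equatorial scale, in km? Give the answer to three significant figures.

542 km

The Mercator projection is conformal; its linear scale factor is the same in every direction and equals sec φ = 1/cos φ.
Along the parallel, k = sec 44.4° = 1/0.7145 = 1.400.
Map distance = 387 × 1.400 ≈ 542 km.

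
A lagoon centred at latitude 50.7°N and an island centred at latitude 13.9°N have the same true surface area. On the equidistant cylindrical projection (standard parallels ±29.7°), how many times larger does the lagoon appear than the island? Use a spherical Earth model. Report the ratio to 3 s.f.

1.53

With standard parallel φ₀ = 29.7°, the equirectangular projection gives x = Rλ cos φ₀, y = Rφ, so h = 1 and k = cos 29.7° / cos φ.
Areal scale at 50.7°: h·k = 1.000 × 1.371 = 1.371.
Areal scale at 13.9°: h·k = 1.000 × 0.8948 = 0.8948.
Ratio = 1.371/0.8948 ≈ 1.53.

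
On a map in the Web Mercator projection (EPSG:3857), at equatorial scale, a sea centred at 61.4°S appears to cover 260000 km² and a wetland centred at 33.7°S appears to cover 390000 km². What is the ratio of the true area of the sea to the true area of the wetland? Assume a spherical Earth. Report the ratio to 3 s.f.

Since Mercator area scale is 1/cos²φ, the true area equals the apparent area multiplied by cos²φ.
True area of sea: 260000 × cos²(61.4°) = 260000 × 0.2291 = 59580 km².
True area of wetland: 390000 × cos²(33.7°) = 390000 × 0.6921 = 269900 km².
Ratio = 59580 / 269900 ≈ 0.221.

0.221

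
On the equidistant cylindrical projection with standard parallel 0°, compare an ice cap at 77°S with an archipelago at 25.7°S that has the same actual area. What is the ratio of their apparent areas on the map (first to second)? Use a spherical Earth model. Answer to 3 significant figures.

4.01

In the plate carrée (x = Rλ, y = Rφ), meridians are true-scale (h = 1) and parallels are stretched by k = sec φ.
Areal scale at 77°: h·k = 1.000 × 4.445 = 4.445.
Areal scale at 25.7°: h·k = 1.000 × 1.110 = 1.110.
Ratio = 4.445/1.110 ≈ 4.01.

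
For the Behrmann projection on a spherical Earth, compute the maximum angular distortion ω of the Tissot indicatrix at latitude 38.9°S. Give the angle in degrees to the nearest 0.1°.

12.2°

The Behrmann projection is cylindrical equal-area with φ₀ = 30°. For cylindrical equal-area with standard parallel φ₀, h = cos φ / cos φ₀ and k = cos φ₀ / cos φ, so h·k = 1.
At 38.9°: h = 0.8986, k = 1.113; principal scales a = 1.113, b = 0.8986.
sin(ω/2) = (a − b)/(a + b) = 0.2142/2.011 = 0.1065, so ω = 2 arcsin(0.1065) ≈ 12.2°.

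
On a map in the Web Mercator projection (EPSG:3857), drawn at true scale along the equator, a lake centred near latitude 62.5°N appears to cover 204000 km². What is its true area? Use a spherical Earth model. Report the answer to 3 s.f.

43500 km²

For Mercator, h = k = sec φ (a conformal cylindrical projection has a single point scale, 1/cos φ).
Areal scale = k² = sec²φ = 1/cos²(62.5°) = 1/0.4617² = 4.690.
True area = apparent / (areal scale) = 204000 / 4.690 ≈ 43500 km².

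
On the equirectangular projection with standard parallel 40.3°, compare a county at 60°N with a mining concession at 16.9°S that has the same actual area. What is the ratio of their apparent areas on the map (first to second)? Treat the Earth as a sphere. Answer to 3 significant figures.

In the equirectangular projection with standard parallel φ₀ = 40.3° (x = Rλ cos φ₀, y = Rφ), meridians are true-scale (h = 1) and the parallel scale is k = cos φ₀ / cos φ.
Areal scale at 60°: h·k = 1.000 × 1.525 = 1.525.
Areal scale at 16.9°: h·k = 1.000 × 0.7971 = 0.7971.
Ratio = 1.525/0.7971 ≈ 1.91.

1.91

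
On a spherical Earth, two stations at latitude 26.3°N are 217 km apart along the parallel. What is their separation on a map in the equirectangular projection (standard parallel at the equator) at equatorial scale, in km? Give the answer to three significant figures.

In the plate carrée (x = Rλ, y = Rφ), meridians are true-scale (h = 1) and parallels are stretched by k = sec φ.
Along the parallel, k = sec 26.3° = 1/0.8965 = 1.115.
Map distance = 217 × 1.115 ≈ 242 km.

242 km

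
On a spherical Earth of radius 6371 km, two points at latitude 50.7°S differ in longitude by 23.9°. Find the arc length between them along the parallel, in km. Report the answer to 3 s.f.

Arc length along a parallel = R cos φ · Δλ (with Δλ in radians).
= 6371 × cos 50.7° × (23.9° × π/180) = 6371 × 0.6334 × 0.4171 ≈ 1680 km.

1680 km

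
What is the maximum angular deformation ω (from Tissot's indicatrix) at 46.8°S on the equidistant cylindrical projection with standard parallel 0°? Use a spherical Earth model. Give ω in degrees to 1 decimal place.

21.6°

In the plate carrée (x = Rλ, y = Rφ), meridians are true-scale (h = 1) and parallels are stretched by k = sec φ.
At 46.8°: h = 1.000, k = 1.461; principal scales a = 1.461, b = 1.000.
sin(ω/2) = (a − b)/(a + b) = 0.4608/2.461 = 0.1873, so ω = 2 arcsin(0.1873) ≈ 21.6°.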